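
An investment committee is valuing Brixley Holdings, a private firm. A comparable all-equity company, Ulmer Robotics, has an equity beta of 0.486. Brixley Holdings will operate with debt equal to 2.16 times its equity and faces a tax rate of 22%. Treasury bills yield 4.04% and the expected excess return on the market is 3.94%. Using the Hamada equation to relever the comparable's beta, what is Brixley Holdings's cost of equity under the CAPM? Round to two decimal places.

9.18%

β_L = β_U × [1 + (1 − t)(D/E)] = 0.486 × [1 + (1 − 0.22) × 2.16]
    = 0.486 × [1 + 0.78 × 2.16] = 0.486 × 2.6848 = 1.3048
E(R) = R_f + β_L × MRP = 4.04% + 1.3048 × 3.94% = 9.18%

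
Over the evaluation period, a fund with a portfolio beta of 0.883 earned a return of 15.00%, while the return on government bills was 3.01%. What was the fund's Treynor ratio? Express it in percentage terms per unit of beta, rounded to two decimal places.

13.58%

Treynor = (R_P − R_f) / β_P = (15.00% − 3.01%) / 0.8830 = 11.99% / 0.8830 = 13.58%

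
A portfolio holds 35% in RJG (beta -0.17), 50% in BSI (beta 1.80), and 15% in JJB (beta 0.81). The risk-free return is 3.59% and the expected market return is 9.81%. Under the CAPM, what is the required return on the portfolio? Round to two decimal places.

β_P = Σ w_i β_i = 0.35×-0.17 + 0.50×1.80 + 0.15×0.81 = 0.9620
MRP = 9.81% − 3.59% = 6.22%
E(R_P) = R_f + β_P × MRP = 3.59% + 0.9620 × 6.22% = 9.57%

9.57%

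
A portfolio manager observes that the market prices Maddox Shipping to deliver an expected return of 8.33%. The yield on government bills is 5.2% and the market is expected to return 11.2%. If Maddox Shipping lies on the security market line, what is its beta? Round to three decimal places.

MRP = 11.2% − 5.2% = 6.00%
β = (E(R) − R_f) / MRP = (8.33% − 5.2%) / 6.0% = 3.13% / 6.0% = 0.522

0.522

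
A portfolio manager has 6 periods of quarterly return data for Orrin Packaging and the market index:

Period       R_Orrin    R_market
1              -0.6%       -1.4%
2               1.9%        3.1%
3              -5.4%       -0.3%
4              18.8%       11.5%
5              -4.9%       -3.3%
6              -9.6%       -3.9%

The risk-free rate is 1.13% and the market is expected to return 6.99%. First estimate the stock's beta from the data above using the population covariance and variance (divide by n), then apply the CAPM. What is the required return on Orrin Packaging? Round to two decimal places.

Mean R_i = (-0.6 + 1.9 − 5.4 + 18.8 − 4.9 − 9.6) / 6 = 0.0333%
Mean R_m = (-1.4 + 3.1 − 0.3 + 11.5 − 3.3 − 3.9) / 6 = 0.9500%
Σ(R_i − R̄_i)(R_m − R̄_m) = 277.9700  ⇒  Cov = 277.9700 / 6 = 46.3283
Σ(R_m − R̄_m)² = 164.5950  ⇒  Var(R_m) = 164.5950 / 6 = 27.4325
β = Cov / Var(R_m) = 46.3283 / 27.4325 = 1.6888
MRP = 6.99% − 1.13% = 5.86%
E(R) = R_f + β × MRP = 1.13% + 1.6888 × 5.86% = 11.03%

11.03%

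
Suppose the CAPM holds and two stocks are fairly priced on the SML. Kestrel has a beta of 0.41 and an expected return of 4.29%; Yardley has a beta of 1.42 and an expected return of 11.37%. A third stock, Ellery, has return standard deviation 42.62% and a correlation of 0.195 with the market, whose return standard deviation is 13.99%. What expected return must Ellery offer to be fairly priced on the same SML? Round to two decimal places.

MRP = (11.37% − 4.29%) / (1.42 − 0.41) = 7.0099%
R_f = 4.29% − 0.41 × 7.0099% = 1.4159%
β_Ellery = ρ·σ_i/σ_m = 0.195 × 42.62 / 13.99 = 0.5941
E(R_Ellery) = R_f + β × MRP = 1.4159% + 0.5941 × 7.0099% = 5.58%

5.58%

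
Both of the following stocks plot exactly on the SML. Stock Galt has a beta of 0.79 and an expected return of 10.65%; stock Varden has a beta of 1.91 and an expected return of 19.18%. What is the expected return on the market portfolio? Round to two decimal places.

Both satisfy E(R) = R_f + β·MRP, so the slope of the SML is
MRP = (19.18% − 10.65%) / (1.91 − 0.79) = 8.53% / 1.12 = 7.6161%
R_f = E(R_Galt) − β_Galt·MRP = 10.65% − 0.79 × 7.6161% = 4.6333%
E(R_m) = R_f + MRP = 4.6333% + 7.6161% = 12.25%

12.25%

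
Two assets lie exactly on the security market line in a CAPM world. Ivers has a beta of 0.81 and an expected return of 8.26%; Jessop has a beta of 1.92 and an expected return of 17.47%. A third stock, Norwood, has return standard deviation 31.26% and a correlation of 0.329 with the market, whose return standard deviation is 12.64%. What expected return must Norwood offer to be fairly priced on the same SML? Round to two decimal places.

MRP = (17.47% − 8.26%) / (1.92 − 0.81) = 8.2973%
R_f = 8.26% − 0.81 × 8.2973% = 1.5392%
β_Norwood = ρ·σ_i/σ_m = 0.329 × 31.26 / 12.64 = 0.8137
E(R_Norwood) = R_f + β × MRP = 1.5392% + 0.8137 × 8.2973% = 8.29%

8.29%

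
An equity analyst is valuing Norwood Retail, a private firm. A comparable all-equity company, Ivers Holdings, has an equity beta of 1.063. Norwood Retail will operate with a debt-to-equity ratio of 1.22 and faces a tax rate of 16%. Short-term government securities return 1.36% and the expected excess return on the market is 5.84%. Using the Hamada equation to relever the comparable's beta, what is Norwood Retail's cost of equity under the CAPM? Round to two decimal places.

β_L = β_U × [1 + (1 − t)(D/E)] = 1.063 × [1 + (1 − 0.16) × 1.22]
    = 1.063 × [1 + 0.84 × 1.22] = 1.063 × 2.0248 = 2.1524
E(R) = R_f + β_L × MRP = 1.36% + 2.1524 × 5.84% = 13.93%

13.93%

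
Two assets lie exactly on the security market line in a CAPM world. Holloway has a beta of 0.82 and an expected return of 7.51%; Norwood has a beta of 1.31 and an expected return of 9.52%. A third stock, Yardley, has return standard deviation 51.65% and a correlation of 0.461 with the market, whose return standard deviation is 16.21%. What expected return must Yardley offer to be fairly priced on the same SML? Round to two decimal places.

10.17%

MRP = (9.52% − 7.51%) / (1.31 − 0.82) = 4.1020%
R_f = 7.51% − 0.82 × 4.1020% = 4.1464%
β_Yardley = ρ·σ_i/σ_m = 0.461 × 51.65 / 16.21 = 1.4689
E(R_Yardley) = R_f + β × MRP = 4.1464% + 1.4689 × 4.1020% = 10.17%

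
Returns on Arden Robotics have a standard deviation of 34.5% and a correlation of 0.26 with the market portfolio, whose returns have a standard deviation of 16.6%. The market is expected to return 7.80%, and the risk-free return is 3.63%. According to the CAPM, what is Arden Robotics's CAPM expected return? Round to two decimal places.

5.88%

β = ρ × σ_i / σ_m = 0.26 × 34.5% / 16.6% = 0.5404
MRP = 7.80% − 3.63% = 4.17%
E(R) = 3.63% + 0.5404 × 4.17% = 5.88%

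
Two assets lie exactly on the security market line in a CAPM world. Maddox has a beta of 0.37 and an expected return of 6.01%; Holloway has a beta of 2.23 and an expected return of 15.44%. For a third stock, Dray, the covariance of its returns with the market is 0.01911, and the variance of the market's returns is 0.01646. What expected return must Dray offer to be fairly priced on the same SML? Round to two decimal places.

10.02%

MRP = (15.44% − 6.01%) / (2.23 − 0.37) = 5.0699%
R_f = 6.01% − 0.37 × 5.0699% = 4.1341%
β_Dray = Cov / Var(R_m) = 0.01911 / 0.01646 = 1.1610
E(R_Dray) = R_f + β × MRP = 4.1341% + 1.1610 × 5.0699% = 10.02%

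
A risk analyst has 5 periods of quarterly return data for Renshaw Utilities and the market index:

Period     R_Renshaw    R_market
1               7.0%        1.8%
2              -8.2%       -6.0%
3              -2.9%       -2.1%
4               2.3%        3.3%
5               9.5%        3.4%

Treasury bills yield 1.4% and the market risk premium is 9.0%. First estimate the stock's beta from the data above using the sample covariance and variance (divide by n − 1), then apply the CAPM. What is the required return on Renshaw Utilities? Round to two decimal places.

16.00%

Mean R_i = (7.0 − 8.2 − 2.9 + 2.3 + 9.5) / 5 = 1.5400%
Mean R_m = (1.8 − 6.0 − 2.1 + 3.3 + 3.4) / 5 = 0.0800%
Σ(R_i − R̄_i)(R_m − R̄_m) = 107.1640  ⇒  Cov = 107.1640 / 4 = 26.7910
Σ(R_m − R̄_m)² = 66.0680  ⇒  Var(R_m) = 66.0680 / 4 = 16.5170
β = Cov / Var(R_m) = 26.7910 / 16.5170 = 1.6220
E(R) = R_f + β × MRP = 1.4% + 1.6220 × 9.0% = 16.00%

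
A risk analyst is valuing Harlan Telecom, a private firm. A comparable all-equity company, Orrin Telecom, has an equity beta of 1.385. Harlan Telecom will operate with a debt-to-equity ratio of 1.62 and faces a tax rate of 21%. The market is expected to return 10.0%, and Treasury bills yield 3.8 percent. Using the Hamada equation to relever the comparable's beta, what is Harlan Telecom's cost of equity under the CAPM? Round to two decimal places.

23.38%

β_L = β_U × [1 + (1 − t)(D/E)] = 1.385 × [1 + (1 − 0.21) × 1.62]
    = 1.385 × [1 + 0.79 × 1.62] = 1.385 × 2.2798 = 3.1575
MRP = 10.0% − 3.8% = 6.20%
E(R) = R_f + β_L × MRP = 3.8% + 3.1575 × 6.2% = 23.38%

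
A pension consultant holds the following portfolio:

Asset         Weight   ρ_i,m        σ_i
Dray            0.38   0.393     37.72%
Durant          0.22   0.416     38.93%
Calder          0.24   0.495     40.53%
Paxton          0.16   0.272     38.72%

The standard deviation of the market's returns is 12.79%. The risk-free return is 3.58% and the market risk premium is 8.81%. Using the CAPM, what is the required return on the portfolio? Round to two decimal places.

β_Dray = 0.393 × 37.72% / 12.79% = 1.1590
β_Durant = 0.416 × 38.93% / 12.79% = 1.2662
β_Calder = 0.495 × 40.53% / 12.79% = 1.5686
β_Paxton = 0.272 × 38.72% / 12.79% = 0.8234
β_P = Σ w_i β_i = 0.38×1.1590 + 0.22×1.2662 + 0.24×1.5686 + 0.16×0.8234 = 1.2272
E(R_P) = R_f + β_P × MRP = 3.58% + 1.2272 × 8.81% = 14.39%

14.39%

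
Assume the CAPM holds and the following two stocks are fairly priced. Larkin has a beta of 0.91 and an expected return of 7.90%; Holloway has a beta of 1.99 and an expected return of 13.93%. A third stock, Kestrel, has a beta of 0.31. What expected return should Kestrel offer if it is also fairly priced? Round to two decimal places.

4.55%

MRP (SML slope) = (13.93% − 7.90%) / (1.99 − 0.91) = 6.03% / 1.08 = 5.5833%
R_f (intercept) = 7.90% − 0.91 × 5.5833% = 2.8192%
E(R_Kestrel) = R_f + β × MRP = 2.8192% + 0.31 × 5.5833% = 4.55%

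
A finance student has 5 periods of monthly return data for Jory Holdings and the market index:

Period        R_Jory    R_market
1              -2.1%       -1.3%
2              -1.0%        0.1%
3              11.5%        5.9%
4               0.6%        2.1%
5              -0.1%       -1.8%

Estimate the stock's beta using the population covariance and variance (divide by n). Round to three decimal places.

Mean R_i = (-2.1 − 1.0 + 11.5 + 0.6 − 0.1) / 5 = 1.7800%
Mean R_m = (-1.3 + 0.1 + 5.9 + 2.1 − 1.8) / 5 = 1.0000%
Σ(R_i − R̄_i)(R_m − R̄_m) = 63.0200  ⇒  Cov = 63.0200 / 5 = 12.6040
Σ(R_m − R̄_m)² = 39.1600  ⇒  Var(R_m) = 39.1600 / 5 = 7.8320
β = Cov / Var(R_m) = 12.6040 / 7.8320 = 1.6093

1.609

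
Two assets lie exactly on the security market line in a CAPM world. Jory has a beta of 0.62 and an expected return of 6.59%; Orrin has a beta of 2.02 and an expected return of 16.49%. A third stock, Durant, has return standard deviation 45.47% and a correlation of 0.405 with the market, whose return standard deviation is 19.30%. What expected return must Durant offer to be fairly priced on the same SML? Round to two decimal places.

8.95%

MRP = (16.49% − 6.59%) / (2.02 − 0.62) = 7.0714%
R_f = 6.59% − 0.62 × 7.0714% = 2.2057%
β_Durant = ρ·σ_i/σ_m = 0.405 × 45.47 / 19.30 = 0.9542
E(R_Durant) = R_f + β × MRP = 2.2057% + 0.9542 × 7.0714% = 8.95%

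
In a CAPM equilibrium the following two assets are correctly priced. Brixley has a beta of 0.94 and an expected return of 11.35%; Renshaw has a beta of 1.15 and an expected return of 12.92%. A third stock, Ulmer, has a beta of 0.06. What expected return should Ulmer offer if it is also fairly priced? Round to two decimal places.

4.77%

MRP (SML slope) = (12.92% − 11.35%) / (1.15 − 0.94) = 1.57% / 0.21 = 7.4762%
R_f (intercept) = 11.35% − 0.94 × 7.4762% = 4.3224%
E(R_Ulmer) = R_f + β × MRP = 4.3224% + 0.06 × 7.4762% = 4.77%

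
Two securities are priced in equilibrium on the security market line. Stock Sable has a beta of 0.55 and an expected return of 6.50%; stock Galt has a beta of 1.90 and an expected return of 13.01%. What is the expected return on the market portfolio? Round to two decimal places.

8.67%

Both satisfy E(R) = R_f + β·MRP, so the slope of the SML is
MRP = (13.01% − 6.50%) / (1.90 − 0.55) = 6.51% / 1.35 = 4.8222%
R_f = E(R_Sable) − β_Sable·MRP = 6.50% − 0.55 × 4.8222% = 3.8478%
E(R_m) = R_f + MRP = 3.8478% + 4.8222% = 8.67%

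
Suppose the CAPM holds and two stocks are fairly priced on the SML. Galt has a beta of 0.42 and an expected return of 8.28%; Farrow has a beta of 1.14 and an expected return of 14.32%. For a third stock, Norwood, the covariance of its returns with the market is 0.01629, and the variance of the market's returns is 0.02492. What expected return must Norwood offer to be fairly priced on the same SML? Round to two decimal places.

10.24%

MRP = (14.32% − 8.28%) / (1.14 − 0.42) = 8.3889%
R_f = 8.28% − 0.42 × 8.3889% = 4.7567%
β_Norwood = Cov / Var(R_m) = 0.01629 / 0.02492 = 0.6537
E(R_Norwood) = R_f + β × MRP = 4.7567% + 0.6537 × 8.3889% = 10.24%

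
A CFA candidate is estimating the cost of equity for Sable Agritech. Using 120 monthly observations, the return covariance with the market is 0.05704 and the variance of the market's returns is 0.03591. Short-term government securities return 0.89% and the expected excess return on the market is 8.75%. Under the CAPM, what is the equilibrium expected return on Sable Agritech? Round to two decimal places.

14.79%

β = Cov(R_i, R_m) / Var(R_m) = 0.05704 / 0.03591 = 1.5884
E(R) = R_f + β × MRP = 0.89% + 1.5884 × 8.75% = 14.79%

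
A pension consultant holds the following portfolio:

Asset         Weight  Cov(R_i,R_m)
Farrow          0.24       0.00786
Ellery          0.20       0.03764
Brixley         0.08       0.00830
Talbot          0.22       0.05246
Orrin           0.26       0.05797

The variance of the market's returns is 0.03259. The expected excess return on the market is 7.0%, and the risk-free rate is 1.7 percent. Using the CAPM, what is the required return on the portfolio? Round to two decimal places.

β_Farrow = 0.00786 / 0.03259 = 0.2412
β_Ellery = 0.03764 / 0.03259 = 1.1550
β_Brixley = 0.00830 / 0.03259 = 0.2547
β_Talbot = 0.05246 / 0.03259 = 1.6097
β_Orrin = 0.05797 / 0.03259 = 1.7788
β_P = Σ w_i β_i = 0.24×0.2412 + 0.20×1.1550 + 0.08×0.2547 + 0.22×1.6097 + 0.26×1.7788 = 1.1259
E(R_P) = R_f + β_P × MRP = 1.7% + 1.1259 × 7.0% = 9.58%

9.58%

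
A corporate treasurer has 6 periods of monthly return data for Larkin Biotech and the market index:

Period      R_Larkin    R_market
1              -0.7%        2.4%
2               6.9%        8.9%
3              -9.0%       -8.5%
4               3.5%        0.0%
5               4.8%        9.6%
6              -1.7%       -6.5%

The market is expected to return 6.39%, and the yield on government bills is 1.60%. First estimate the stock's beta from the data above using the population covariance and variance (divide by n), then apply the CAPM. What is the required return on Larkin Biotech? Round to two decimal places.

4.78%

Mean R_i = (-0.7 + 6.9 − 9.0 + 3.5 + 4.8 − 1.7) / 6 = 0.6333%
Mean R_m = (2.4 + 8.9 − 8.5 + 0.0 + 9.6 − 6.5) / 6 = 0.9833%
Σ(R_i − R̄_i)(R_m − R̄_m) = 189.6233  ⇒  Cov = 189.6233 / 6 = 31.6039
Σ(R_m − R̄_m)² = 285.8283  ⇒  Var(R_m) = 285.8283 / 6 = 47.6381
β = Cov / Var(R_m) = 31.6039 / 47.6381 = 0.6634
MRP = 6.39% − 1.60% = 4.79%
E(R) = R_f + β × MRP = 1.60% + 0.6634 × 4.79% = 4.78%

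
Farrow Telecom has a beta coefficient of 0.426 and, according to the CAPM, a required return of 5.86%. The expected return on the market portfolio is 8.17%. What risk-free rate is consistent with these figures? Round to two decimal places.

E(R) = R_f + β(E(R_m) − R_f) = R_f(1 − β) + β·E(R_m)
5.86% = R_f × (1 − 0.426) + 0.426 × 8.17%
5.86% = R_f × 0.574 + 3.48042%
R_f = (5.86% − 3.48042%) / 0.574 = 4.15%

4.15%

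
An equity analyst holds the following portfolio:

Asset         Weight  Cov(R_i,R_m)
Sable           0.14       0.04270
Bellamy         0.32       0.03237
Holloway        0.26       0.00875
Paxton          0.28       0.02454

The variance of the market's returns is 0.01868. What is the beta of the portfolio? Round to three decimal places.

β_Sable = 0.04270 / 0.01868 = 2.2859
β_Bellamy = 0.03237 / 0.01868 = 1.7329
β_Holloway = 0.00875 / 0.01868 = 0.4684
β_Paxton = 0.02454 / 0.01868 = 1.3137
β_P = Σ w_i β_i = 0.14×2.2859 + 0.32×1.7329 + 0.26×0.4684 + 0.28×1.3137 = 1.3642

1.364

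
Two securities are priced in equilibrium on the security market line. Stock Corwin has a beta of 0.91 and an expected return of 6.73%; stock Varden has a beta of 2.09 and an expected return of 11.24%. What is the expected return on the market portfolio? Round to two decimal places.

Both satisfy E(R) = R_f + β·MRP, so the slope of the SML is
MRP = (11.24% − 6.73%) / (2.09 − 0.91) = 4.51% / 1.18 = 3.8220%
R_f = E(R_Corwin) − β_Corwin·MRP = 6.73% − 0.91 × 3.8220% = 3.2520%
E(R_m) = R_f + MRP = 3.2520% + 3.8220% = 7.07%

7.07%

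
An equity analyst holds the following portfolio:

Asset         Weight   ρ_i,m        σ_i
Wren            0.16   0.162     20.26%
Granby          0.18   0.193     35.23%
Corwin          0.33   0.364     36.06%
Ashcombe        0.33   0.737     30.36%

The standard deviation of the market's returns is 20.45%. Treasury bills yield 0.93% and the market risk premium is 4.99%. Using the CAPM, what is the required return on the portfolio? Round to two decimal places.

β_Wren = 0.162 × 20.26% / 20.45% = 0.1605
β_Granby = 0.193 × 35.23% / 20.45% = 0.3325
β_Corwin = 0.364 × 36.06% / 20.45% = 0.6419
β_Ashcombe = 0.737 × 30.36% / 20.45% = 1.0941
β_P = Σ w_i β_i = 0.16×0.1605 + 0.18×0.3325 + 0.33×0.6419 + 0.33×1.0941 = 0.6584
E(R_P) = R_f + β_P × MRP = 0.93% + 0.6584 × 4.99% = 4.22%

4.22%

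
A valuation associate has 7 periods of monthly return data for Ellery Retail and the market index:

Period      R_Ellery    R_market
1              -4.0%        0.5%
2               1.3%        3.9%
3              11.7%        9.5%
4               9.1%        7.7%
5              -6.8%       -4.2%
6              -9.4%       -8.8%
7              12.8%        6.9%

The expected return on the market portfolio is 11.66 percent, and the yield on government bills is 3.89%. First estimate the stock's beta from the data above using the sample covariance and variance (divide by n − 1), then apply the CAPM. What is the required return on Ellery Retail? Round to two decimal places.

13.88%

Mean R_i = (-4.0 + 1.3 + 11.7 + 9.1 − 6.8 − 9.4 + 12.8) / 7 = 2.1000%
Mean R_m = (0.5 + 3.9 + 9.5 + 7.7 − 4.2 − 8.8 + 6.9) / 7 = 2.2143%
Σ(R_i − R̄_i)(R_m − R̄_m) = 351.3400  ⇒  Cov = 351.3400 / 6 = 58.5567
Σ(R_m − R̄_m)² = 273.3686  ⇒  Var(R_m) = 273.3686 / 6 = 45.5614
β = Cov / Var(R_m) = 58.5567 / 45.5614 = 1.2852
MRP = 11.66% − 3.89% = 7.77%
E(R) = R_f + β × MRP = 3.89% + 1.2852 × 7.77% = 13.88%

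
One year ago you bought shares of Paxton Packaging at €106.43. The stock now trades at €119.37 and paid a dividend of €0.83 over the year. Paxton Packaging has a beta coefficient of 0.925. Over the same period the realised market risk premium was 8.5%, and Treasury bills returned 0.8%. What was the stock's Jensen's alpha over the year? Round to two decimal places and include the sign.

+4.28%

Realised HPR = (P1 + D1 − P0) / P0 = (119.37 + 0.83 − 106.43) / 106.43 = 13.77 / 106.43 = 12.9381%
CAPM required = R_f + β·MRP = 0.8% + 0.925 × 8.5% = 8.6625%
α = realised − required = 12.9381% − 8.6625% = +4.28%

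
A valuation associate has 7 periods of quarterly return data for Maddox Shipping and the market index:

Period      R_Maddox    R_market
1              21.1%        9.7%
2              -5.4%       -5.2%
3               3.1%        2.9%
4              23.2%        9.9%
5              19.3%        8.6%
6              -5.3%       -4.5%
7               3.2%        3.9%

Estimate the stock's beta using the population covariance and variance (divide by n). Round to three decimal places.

1.873

Mean R_i = (21.1 − 5.4 + 3.1 + 23.2 + 19.3 − 5.3 + 3.2) / 7 = 8.4571%
Mean R_m = (9.7 − 5.2 + 2.9 + 9.9 + 8.6 − 4.5 + 3.9) / 7 = 3.6143%
Σ(R_i − R̄_i)(R_m − R̄_m) = 459.7643  ⇒  Cov = 459.7643 / 7 = 65.6806
Σ(R_m − R̄_m)² = 245.5286  ⇒  Var(R_m) = 245.5286 / 7 = 35.0755
β = Cov / Var(R_m) = 65.6806 / 35.0755 = 1.8725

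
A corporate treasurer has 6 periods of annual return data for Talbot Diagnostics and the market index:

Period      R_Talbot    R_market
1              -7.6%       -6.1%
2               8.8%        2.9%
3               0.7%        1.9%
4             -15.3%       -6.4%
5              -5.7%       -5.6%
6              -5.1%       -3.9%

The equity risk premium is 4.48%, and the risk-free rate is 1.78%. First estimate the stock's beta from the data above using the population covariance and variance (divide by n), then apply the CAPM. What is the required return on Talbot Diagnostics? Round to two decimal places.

Mean R_i = (-7.6 + 8.8 + 0.7 − 15.3 − 5.7 − 5.1) / 6 = -4.0333%
Mean R_m = (-6.1 + 2.9 + 1.9 − 6.4 − 5.6 − 3.9) / 6 = -2.8667%
Σ(R_i − R̄_i)(R_m − R̄_m) = 153.5667  ⇒  Cov = 153.5667 / 6 = 25.5945
Σ(R_m − R̄_m)² = 87.4533  ⇒  Var(R_m) = 87.4533 / 6 = 14.5756
β = Cov / Var(R_m) = 25.5945 / 14.5756 = 1.7560
E(R) = R_f + β × MRP = 1.78% + 1.7560 × 4.48% = 9.65%

9.65%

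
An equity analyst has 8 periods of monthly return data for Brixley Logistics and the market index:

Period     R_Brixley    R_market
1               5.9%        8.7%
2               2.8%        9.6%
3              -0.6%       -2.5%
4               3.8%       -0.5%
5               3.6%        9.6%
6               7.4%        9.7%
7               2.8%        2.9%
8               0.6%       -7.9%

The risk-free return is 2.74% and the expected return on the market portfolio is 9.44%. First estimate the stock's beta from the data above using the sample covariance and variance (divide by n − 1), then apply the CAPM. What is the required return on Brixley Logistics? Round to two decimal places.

Mean R_i = (5.9 + 2.8 − 0.6 + 3.8 + 3.6 + 7.4 + 2.8 + 0.6) / 8 = 3.2875%
Mean R_m = (8.7 + 9.6 − 2.5 − 0.5 + 9.6 + 9.7 + 2.9 − 7.9) / 8 = 3.7000%
Σ(R_i − R̄_i)(R_m − R̄_m) = 90.2200  ⇒  Cov = 90.2200 / 7 = 12.8886
Σ(R_m − R̄_m)² = 321.9000  ⇒  Var(R_m) = 321.9000 / 7 = 45.9857
β = Cov / Var(R_m) = 12.8886 / 45.9857 = 0.2803
MRP = 9.44% − 2.74% = 6.70%
E(R) = R_f + β × MRP = 2.74% + 0.2803 × 6.70% = 4.62%

4.62%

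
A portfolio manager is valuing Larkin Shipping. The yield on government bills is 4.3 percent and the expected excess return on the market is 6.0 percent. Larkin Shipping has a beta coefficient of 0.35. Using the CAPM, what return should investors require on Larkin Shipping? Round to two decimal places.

6.40%

E(R) = R_f + β × MRP = 4.3% + 0.35 × 6.0% = 6.40%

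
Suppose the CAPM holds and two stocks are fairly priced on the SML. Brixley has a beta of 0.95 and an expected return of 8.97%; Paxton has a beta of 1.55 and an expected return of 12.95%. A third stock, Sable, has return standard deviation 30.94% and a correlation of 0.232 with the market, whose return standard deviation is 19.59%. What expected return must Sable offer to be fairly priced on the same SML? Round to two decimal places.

5.10%

MRP = (12.95% − 8.97%) / (1.55 − 0.95) = 6.6333%
R_f = 8.97% − 0.95 × 6.6333% = 2.6684%
β_Sable = ρ·σ_i/σ_m = 0.232 × 30.94 / 19.59 = 0.3664
E(R_Sable) = R_f + β × MRP = 2.6684% + 0.3664 × 6.6333% = 5.10%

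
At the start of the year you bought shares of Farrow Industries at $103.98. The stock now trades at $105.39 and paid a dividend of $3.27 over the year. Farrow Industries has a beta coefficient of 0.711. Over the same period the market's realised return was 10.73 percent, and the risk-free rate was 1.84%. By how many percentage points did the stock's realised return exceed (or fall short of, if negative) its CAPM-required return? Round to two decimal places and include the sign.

Realised HPR = (P1 + D1 − P0) / P0 = (105.39 + 3.27 − 103.98) / 103.98 = 4.68 / 103.98 = 4.5009%
MRP = 10.73% − 1.84% = 8.89%
CAPM required = R_f + β·MRP = 1.84% + 0.711 × 8.89% = 8.16079%
α = realised − required = 4.5009% − 8.16079% = -3.66%

-3.66%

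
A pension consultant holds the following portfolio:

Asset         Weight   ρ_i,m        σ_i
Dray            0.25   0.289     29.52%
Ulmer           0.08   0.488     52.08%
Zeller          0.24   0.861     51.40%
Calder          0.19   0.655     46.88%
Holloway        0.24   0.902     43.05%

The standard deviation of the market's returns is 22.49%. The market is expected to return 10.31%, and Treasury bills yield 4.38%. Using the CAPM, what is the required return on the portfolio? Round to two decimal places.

β_Dray = 0.289 × 29.52% / 22.49% = 0.3793
β_Ulmer = 0.488 × 52.08% / 22.49% = 1.1301
β_Zeller = 0.861 × 51.40% / 22.49% = 1.9678
β_Calder = 0.655 × 46.88% / 22.49% = 1.3653
β_Holloway = 0.902 × 43.05% / 22.49% = 1.7266
β_P = Σ w_i β_i = 0.25×0.3793 + 0.08×1.1301 + 0.24×1.9678 + 0.19×1.3653 + 0.24×1.7266 = 1.3313
MRP = 10.31% − 4.38% = 5.93%
E(R_P) = R_f + β_P × MRP = 4.38% + 1.3313 × 5.93% = 12.27%

12.27%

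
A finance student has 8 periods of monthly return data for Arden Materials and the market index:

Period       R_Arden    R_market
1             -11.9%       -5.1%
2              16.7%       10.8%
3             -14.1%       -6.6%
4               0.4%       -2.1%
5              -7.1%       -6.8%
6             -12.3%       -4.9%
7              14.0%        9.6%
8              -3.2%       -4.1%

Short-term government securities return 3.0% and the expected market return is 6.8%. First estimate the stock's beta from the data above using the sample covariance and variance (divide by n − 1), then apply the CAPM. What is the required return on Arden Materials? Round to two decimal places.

Mean R_i = (-11.9 + 16.7 − 14.1 + 0.4 − 7.1 − 12.3 + 14.0 − 3.2) / 8 = -2.1875%
Mean R_m = (-5.1 + 10.8 − 6.6 − 2.1 − 6.8 − 4.9 + 9.6 − 4.1) / 8 = -1.1500%
Σ(R_i − R̄_i)(R_m − R̄_m) = 569.2150  ⇒  Cov = 569.2150 / 7 = 81.3164
Σ(R_m − R̄_m)² = 359.2600  ⇒  Var(R_m) = 359.2600 / 7 = 51.3229
β = Cov / Var(R_m) = 81.3164 / 51.3229 = 1.5844
MRP = 6.8% − 3.0% = 3.80%
E(R) = R_f + β × MRP = 3.0% + 1.5844 × 3.8% = 9.02%

9.02%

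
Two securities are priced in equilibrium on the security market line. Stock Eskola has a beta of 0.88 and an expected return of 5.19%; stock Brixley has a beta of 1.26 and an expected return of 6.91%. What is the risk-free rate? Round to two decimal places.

1.21%

Both satisfy E(R) = R_f + β·MRP, so the slope of the SML is
MRP = (6.91% − 5.19%) / (1.26 − 0.88) = 1.72% / 0.38 = 4.5263%
R_f = E(R_Eskola) − β_Eskola·MRP = 5.19% − 0.88 × 4.5263% = 1.2069%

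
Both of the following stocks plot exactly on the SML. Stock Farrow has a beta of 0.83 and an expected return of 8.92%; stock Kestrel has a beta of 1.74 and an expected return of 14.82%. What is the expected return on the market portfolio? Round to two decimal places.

Both satisfy E(R) = R_f + β·MRP, so the slope of the SML is
MRP = (14.82% − 8.92%) / (1.74 − 0.83) = 5.90% / 0.91 = 6.4835%
R_f = E(R_Farrow) − β_Farrow·MRP = 8.92% − 0.83 × 6.4835% = 3.5387%
E(R_m) = R_f + MRP = 3.5387% + 6.4835% = 10.02%

10.02%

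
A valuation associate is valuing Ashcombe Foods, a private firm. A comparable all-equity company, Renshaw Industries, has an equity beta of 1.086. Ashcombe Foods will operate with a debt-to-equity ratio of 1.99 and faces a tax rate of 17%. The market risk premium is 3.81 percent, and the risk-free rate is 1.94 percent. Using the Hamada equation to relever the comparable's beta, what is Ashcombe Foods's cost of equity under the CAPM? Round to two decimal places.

β_L = β_U × [1 + (1 − t)(D/E)] = 1.086 × [1 + (1 − 0.17) × 1.99]
    = 1.086 × [1 + 0.83 × 1.99] = 1.086 × 2.6517 = 2.8797
E(R) = R_f + β_L × MRP = 1.94% + 2.8797 × 3.81% = 12.91%

12.91%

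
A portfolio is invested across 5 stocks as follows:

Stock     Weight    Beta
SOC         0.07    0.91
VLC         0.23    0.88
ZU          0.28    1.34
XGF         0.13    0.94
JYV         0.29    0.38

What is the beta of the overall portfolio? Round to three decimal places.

β_P = Σ w_i β_i = 0.07×0.91 + 0.23×0.88 + 0.28×1.34 + 0.13×0.94 + 0.29×0.38 = 0.8737

0.874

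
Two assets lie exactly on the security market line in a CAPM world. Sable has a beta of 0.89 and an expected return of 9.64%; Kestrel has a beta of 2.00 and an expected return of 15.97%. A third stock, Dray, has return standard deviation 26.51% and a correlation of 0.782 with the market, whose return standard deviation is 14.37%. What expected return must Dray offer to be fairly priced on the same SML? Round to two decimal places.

12.79%

MRP = (15.97% − 9.64%) / (2.00 − 0.89) = 5.7027%
R_f = 9.64% − 0.89 × 5.7027% = 4.5646%
β_Dray = ρ·σ_i/σ_m = 0.782 × 26.51 / 14.37 = 1.4426
E(R_Dray) = R_f + β × MRP = 4.5646% + 1.4426 × 5.7027% = 12.79%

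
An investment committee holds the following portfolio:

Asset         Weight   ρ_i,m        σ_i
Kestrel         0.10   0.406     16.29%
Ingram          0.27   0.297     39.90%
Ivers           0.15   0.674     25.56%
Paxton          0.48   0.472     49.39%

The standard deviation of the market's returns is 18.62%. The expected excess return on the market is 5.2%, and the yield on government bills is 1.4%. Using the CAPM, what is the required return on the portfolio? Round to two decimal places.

β_Kestrel = 0.406 × 16.29% / 18.62% = 0.3552
β_Ingram = 0.297 × 39.90% / 18.62% = 0.6364
β_Ivers = 0.674 × 25.56% / 18.62% = 0.9252
β_Paxton = 0.472 × 49.39% / 18.62% = 1.2520
β_P = Σ w_i β_i = 0.10×0.3552 + 0.27×0.6364 + 0.15×0.9252 + 0.48×1.2520 = 0.9471
E(R_P) = R_f + β_P × MRP = 1.4% + 0.9471 × 5.2% = 6.32%

6.32%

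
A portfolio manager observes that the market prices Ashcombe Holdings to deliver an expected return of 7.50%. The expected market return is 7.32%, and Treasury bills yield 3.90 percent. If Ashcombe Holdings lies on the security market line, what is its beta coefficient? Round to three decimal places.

MRP = 7.32% − 3.90% = 3.42%
β = (E(R) − R_f) / MRP = (7.50% − 3.90%) / 3.42% = 3.60% / 3.42% = 1.053

1.053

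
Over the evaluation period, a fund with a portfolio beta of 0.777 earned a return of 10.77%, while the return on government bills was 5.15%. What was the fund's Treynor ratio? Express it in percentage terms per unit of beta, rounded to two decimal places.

7.23%

Treynor = (R_P − R_f) / β_P = (10.77% − 5.15%) / 0.7770 = 5.62% / 0.7770 = 7.23%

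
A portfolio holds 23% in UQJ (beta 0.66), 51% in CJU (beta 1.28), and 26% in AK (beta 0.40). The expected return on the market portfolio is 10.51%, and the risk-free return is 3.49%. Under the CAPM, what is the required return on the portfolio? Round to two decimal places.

β_P = Σ w_i β_i = 0.23×0.66 + 0.51×1.28 + 0.26×0.40 = 0.9086
MRP = 10.51% − 3.49% = 7.02%
E(R_P) = R_f + β_P × MRP = 3.49% + 0.9086 × 7.02% = 9.87%

9.87%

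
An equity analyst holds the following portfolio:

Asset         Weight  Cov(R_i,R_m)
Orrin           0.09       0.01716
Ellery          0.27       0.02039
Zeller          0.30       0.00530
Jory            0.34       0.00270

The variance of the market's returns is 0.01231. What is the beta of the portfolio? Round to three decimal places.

β_Orrin = 0.01716 / 0.01231 = 1.3940
β_Ellery = 0.02039 / 0.01231 = 1.6564
β_Zeller = 0.00530 / 0.01231 = 0.4305
β_Jory = 0.00270 / 0.01231 = 0.2193
β_P = Σ w_i β_i = 0.09×1.3940 + 0.27×1.6564 + 0.30×0.4305 + 0.34×0.2193 = 0.7764

0.776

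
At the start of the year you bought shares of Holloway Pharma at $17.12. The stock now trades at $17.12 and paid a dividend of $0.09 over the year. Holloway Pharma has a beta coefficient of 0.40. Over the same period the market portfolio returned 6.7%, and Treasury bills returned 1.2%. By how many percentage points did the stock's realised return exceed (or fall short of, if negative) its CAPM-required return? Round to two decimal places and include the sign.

-2.87%

Realised HPR = (P1 + D1 − P0) / P0 = (17.12 + 0.09 − 17.12) / 17.12 = 0.09 / 17.12 = 0.5257%
MRP = 6.7% − 1.2% = 5.50%
CAPM required = R_f + β·MRP = 1.2% + 0.40 × 5.5% = 3.4000%
α = realised − required = 0.5257% − 3.4000% = -2.87%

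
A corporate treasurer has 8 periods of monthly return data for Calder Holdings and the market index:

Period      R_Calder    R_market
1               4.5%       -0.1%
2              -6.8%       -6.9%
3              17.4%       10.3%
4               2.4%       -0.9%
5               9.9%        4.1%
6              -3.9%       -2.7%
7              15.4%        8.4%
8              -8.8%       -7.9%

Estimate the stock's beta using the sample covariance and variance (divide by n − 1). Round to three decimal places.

Mean R_i = (4.5 − 6.8 + 17.4 + 2.4 + 9.9 − 3.9 + 15.4 − 8.8) / 8 = 3.7625%
Mean R_m = (-0.1 − 6.9 + 10.3 − 0.9 + 4.1 − 2.7 + 8.4 − 7.9) / 8 = 0.5375%
Σ(R_i − R̄_i)(R_m − R̄_m) = 457.3513  ⇒  Cov = 457.3513 / 7 = 65.3359
Σ(R_m − R̄_m)² = 309.2788  ⇒  Var(R_m) = 309.2788 / 7 = 44.1827
β = Cov / Var(R_m) = 65.3359 / 44.1827 = 1.4788

1.479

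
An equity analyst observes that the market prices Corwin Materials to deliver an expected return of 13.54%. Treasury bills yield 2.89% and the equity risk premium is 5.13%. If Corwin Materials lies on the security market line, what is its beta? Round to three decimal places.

2.076

β = (E(R) − R_f) / MRP = (13.54% − 2.89%) / 5.13% = 10.65% / 5.13% = 2.076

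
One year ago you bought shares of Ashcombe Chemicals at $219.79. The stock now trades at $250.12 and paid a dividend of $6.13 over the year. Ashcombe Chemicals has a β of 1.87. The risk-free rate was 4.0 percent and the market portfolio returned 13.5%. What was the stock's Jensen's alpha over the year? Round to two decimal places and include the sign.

Realised HPR = (P1 + D1 − P0) / P0 = (250.12 + 6.13 − 219.79) / 219.79 = 36.46 / 219.79 = 16.5886%
MRP = 13.5% − 4.0% = 9.50%
CAPM required = R_f + β·MRP = 4.0% + 1.87 × 9.5% = 21.7650%
α = realised − required = 16.5886% − 21.7650% = -5.18%

-5.18%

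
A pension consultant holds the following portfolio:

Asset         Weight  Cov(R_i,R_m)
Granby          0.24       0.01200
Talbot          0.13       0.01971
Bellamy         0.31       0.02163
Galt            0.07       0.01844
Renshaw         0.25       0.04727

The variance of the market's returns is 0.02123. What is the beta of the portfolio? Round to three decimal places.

β_Granby = 0.01200 / 0.02123 = 0.5652
β_Talbot = 0.01971 / 0.02123 = 0.9284
β_Bellamy = 0.02163 / 0.02123 = 1.0188
β_Galt = 0.01844 / 0.02123 = 0.8686
β_Renshaw = 0.04727 / 0.02123 = 2.2266
β_P = Σ w_i β_i = 0.24×0.5652 + 0.13×0.9284 + 0.31×1.0188 + 0.07×0.8686 + 0.25×2.2266 = 1.1896

1.190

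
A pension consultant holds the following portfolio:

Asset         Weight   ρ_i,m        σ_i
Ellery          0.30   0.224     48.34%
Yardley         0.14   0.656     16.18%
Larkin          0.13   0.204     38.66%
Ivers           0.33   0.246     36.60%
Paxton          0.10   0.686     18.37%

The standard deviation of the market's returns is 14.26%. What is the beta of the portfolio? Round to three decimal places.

β_Ellery = 0.224 × 48.34% / 14.26% = 0.7593
β_Yardley = 0.656 × 16.18% / 14.26% = 0.7443
β_Larkin = 0.204 × 38.66% / 14.26% = 0.5531
β_Ivers = 0.246 × 36.60% / 14.26% = 0.6314
β_Paxton = 0.686 × 18.37% / 14.26% = 0.8837
β_P = Σ w_i β_i = 0.30×0.7593 + 0.14×0.7443 + 0.13×0.5531 + 0.33×0.6314 + 0.10×0.8837 = 0.7006

0.701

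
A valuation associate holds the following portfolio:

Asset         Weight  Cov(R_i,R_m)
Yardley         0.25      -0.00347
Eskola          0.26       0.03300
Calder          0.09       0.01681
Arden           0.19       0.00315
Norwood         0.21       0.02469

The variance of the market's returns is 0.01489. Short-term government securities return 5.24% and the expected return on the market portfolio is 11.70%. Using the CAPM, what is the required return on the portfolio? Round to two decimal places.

11.75%

β_Yardley = -0.00347 / 0.01489 = -0.2330
β_Eskola = 0.03300 / 0.01489 = 2.2163
β_Calder = 0.01681 / 0.01489 = 1.1289
β_Arden = 0.00315 / 0.01489 = 0.2116
β_Norwood = 0.02469 / 0.01489 = 1.6582
β_P = Σ w_i β_i = 0.25×-0.2330 + 0.26×2.2163 + 0.09×1.1289 + 0.19×0.2116 + 0.21×1.6582 = 1.0080
MRP = 11.70% − 5.24% = 6.46%
E(R_P) = R_f + β_P × MRP = 5.24% + 1.0080 × 6.46% = 11.75%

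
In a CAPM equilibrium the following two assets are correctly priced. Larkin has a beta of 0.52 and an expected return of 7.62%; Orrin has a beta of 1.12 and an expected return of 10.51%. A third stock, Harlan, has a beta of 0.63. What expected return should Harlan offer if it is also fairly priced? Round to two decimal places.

8.15%

MRP (SML slope) = (10.51% − 7.62%) / (1.12 − 0.52) = 2.89% / 0.60 = 4.8167%
R_f (intercept) = 7.62% − 0.52 × 4.8167% = 5.1153%
E(R_Harlan) = R_f + β × MRP = 5.1153% + 0.63 × 4.8167% = 8.15%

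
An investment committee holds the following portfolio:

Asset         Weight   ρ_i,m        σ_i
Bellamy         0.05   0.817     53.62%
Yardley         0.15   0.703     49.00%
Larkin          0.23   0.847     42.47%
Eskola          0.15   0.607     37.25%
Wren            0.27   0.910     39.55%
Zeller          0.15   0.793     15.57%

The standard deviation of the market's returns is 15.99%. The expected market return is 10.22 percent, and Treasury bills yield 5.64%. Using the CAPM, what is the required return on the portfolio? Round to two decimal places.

β_Bellamy = 0.817 × 53.62% / 15.99% = 2.7397
β_Yardley = 0.703 × 49.00% / 15.99% = 2.1543
β_Larkin = 0.847 × 42.47% / 15.99% = 2.2497
β_Eskola = 0.607 × 37.25% / 15.99% = 1.4141
β_Wren = 0.910 × 39.55% / 15.99% = 2.2508
β_Zeller = 0.793 × 15.57% / 15.99% = 0.7722
β_P = Σ w_i β_i = 0.05×2.7397 + 0.15×2.1543 + 0.23×2.2497 + 0.15×1.4141 + 0.27×2.2508 + 0.15×0.7722 = 1.9132
MRP = 10.22% − 5.64% = 4.58%
E(R_P) = R_f + β_P × MRP = 5.64% + 1.9132 × 4.58% = 14.40%

14.40%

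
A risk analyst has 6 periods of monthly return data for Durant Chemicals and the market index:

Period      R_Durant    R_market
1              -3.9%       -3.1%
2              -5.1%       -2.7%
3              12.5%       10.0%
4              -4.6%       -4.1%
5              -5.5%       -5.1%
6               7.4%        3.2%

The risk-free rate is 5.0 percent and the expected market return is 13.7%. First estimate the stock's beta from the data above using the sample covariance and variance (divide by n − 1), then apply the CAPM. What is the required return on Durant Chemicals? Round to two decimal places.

16.38%

Mean R_i = (-3.9 − 5.1 + 12.5 − 4.6 − 5.5 + 7.4) / 6 = 0.1333%
Mean R_m = (-3.1 − 2.7 + 10.0 − 4.1 − 5.1 + 3.2) / 6 = -0.3000%
Σ(R_i − R̄_i)(R_m − R̄_m) = 221.6900  ⇒  Cov = 221.6900 / 5 = 44.3380
Σ(R_m − R̄_m)² = 169.4200  ⇒  Var(R_m) = 169.4200 / 5 = 33.8840
β = Cov / Var(R_m) = 44.3380 / 33.8840 = 1.3085
MRP = 13.7% − 5.0% = 8.70%
E(R) = R_f + β × MRP = 5.0% + 1.3085 × 8.7% = 16.38%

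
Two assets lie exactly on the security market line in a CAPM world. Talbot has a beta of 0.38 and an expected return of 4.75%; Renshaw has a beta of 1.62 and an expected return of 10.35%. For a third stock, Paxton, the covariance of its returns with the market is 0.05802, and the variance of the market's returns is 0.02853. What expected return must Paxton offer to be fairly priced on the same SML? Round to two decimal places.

MRP = (10.35% − 4.75%) / (1.62 − 0.38) = 4.5161%
R_f = 4.75% − 0.38 × 4.5161% = 3.0339%
β_Paxton = Cov / Var(R_m) = 0.05802 / 0.02853 = 2.0336
E(R_Paxton) = R_f + β × MRP = 3.0339% + 2.0336 × 4.5161% = 12.22%

12.22%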